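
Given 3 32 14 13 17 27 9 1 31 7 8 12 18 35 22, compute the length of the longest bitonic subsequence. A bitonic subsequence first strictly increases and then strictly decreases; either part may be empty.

7

One longest bitonic subsequence is 3, 14, 17, 27, 31, 35, 22 (positions 1,3,5,6,9,14,15): it rises to 35 then falls. Length 7 is optimal.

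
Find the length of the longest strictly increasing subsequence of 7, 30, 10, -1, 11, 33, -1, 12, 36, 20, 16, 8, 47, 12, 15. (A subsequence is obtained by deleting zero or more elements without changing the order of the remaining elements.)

One longest increasing subsequence is 7, 10, 11, 33, 36, 47 (positions 1,3,5,6,9,13), of length 6; no longer one exists.

6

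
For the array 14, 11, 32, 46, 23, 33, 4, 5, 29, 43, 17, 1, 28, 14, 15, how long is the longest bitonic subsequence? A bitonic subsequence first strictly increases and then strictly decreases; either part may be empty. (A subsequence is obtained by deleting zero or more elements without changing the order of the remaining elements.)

Let inc[i] be the LIS ending at i and dec[i] the longest strictly decreasing subsequence starting at i. inc = [1, 1, 2, 3, 2, 3, 1, 2, 3, 4, 3, 1, 4, 3, 4], dec = [4, 3, 4, 5, 3, 4, 2, 2, 3, 3, 2, 1, 2, 1, 1].
max_i inc[i]+dec[i]−1 = 7, with one witness 14, 32, 46, 33, 29, 28, 15.

7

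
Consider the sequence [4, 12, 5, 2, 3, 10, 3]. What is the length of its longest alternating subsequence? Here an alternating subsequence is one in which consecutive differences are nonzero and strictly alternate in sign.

A longest alternating subsequence is 4, 12, 5, 10, 3 (positions 1,2,3,6,7); its 4 consecutive differences strictly alternate in sign, and length 5 is optimal.

5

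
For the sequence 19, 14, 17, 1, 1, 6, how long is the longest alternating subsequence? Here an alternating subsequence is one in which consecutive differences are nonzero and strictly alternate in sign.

5

A longest alternating subsequence is 19, 14, 17, 1, 6 (positions 1,2,3,4,6); its 4 consecutive differences strictly alternate in sign, and length 5 is optimal.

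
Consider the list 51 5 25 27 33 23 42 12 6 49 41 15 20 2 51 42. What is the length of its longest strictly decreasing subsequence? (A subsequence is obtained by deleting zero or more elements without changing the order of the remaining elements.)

Let dp[i] be the longest decreasing subsequence ending at position i. Then dp = [1, 2, 2, 2, 2, 3, 2, 4, 5, 2, 3, 4, 4, 6, 1, 3].
The maximum is 6; one witness is 51, 25, 23, 12, 6, 2 at positions 1,3,6,8,9,14.

6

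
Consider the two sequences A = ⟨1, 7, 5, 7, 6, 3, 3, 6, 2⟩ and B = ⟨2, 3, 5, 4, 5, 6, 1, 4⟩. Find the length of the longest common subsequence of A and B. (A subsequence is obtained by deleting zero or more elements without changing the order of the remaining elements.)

2

A longest common subsequence is 5, 6 (length 2); the LCS DP confirms no longer common subsequence exists.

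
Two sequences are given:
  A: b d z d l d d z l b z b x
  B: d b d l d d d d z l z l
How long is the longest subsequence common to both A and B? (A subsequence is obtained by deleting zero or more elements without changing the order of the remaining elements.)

A longest common subsequence is bddddzlz (length 8); the LCS DP confirms no longer common subsequence exists.

8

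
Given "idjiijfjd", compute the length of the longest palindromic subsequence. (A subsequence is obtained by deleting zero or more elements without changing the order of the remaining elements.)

6

One longest palindromic subsequence is djiijd (positions 2,3,4,5,8,9); it reads the same forward and backward, and the interval DP gives dp[1][9] = 6.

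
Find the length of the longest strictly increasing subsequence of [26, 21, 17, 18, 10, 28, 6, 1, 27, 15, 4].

3

One longest increasing subsequence is 17, 18, 28 (positions 3,4,6), of length 3; no longer one exists.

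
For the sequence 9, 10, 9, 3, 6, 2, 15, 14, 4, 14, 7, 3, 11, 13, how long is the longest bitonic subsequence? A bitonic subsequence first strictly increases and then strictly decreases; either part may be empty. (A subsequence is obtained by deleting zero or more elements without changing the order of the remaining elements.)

Let inc[i] be the LIS ending at i and dec[i] the longest strictly decreasing subsequence starting at i. inc = [1, 2, 1, 1, 2, 1, 3, 3, 2, 3, 3, 2, 4, 5], dec = [4, 5, 4, 2, 3, 1, 4, 3, 2, 3, 2, 1, 1, 1].
max_i inc[i]+dec[i]−1 = 6, with one witness 9, 10, 9, 6, 4, 3.

6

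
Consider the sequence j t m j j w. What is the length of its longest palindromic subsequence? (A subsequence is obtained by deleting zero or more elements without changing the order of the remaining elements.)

3

One longest palindromic subsequence is jjj (positions 1,4,5); it reads the same forward and backward, and the interval DP gives dp[1][6] = 3.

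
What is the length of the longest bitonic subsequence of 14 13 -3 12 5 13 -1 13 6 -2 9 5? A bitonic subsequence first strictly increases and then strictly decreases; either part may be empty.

6

Let inc[i] be the LIS ending at i and dec[i] the longest strictly decreasing subsequence starting at i. inc = [1, 1, 1, 2, 2, 3, 2, 3, 3, 2, 4, 3], dec = [6, 5, 1, 4, 3, 3, 2, 3, 2, 1, 2, 1].
max_i inc[i]+dec[i]−1 = 6, with one witness 14, 13, 12, 5, -1, -2.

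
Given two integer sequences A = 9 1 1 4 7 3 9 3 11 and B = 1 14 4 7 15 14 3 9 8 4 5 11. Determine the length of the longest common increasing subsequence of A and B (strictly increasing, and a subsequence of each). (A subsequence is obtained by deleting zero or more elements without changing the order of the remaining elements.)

5

For each value that appears in both, track the longest common increasing run ending there.
The best achievable length is 5; one witness is 1, 4, 7, 9, 11 (A-positions 2,4,5,7,9, B-positions 1,3,4,8,12).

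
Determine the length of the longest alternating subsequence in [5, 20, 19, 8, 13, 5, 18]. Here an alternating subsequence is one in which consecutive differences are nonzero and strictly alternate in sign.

6

Track the best alternating length ending on an up-step vs a down-step at each position: up/down = 1/1, 2/1, 2/3, 2/3, 4/3, 1/5, 6/3.
The maximum over both is 6; one such subsequence is 5, 20, 8, 13, 5, 18.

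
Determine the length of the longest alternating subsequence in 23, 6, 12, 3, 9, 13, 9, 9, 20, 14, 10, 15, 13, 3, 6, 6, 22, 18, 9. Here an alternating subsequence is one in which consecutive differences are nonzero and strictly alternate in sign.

Track the best alternating length ending on an up-step vs a down-step at each position: up/down = 1/1, 1/2, 3/2, 1/4, 5/4, 5/2, 5/6, 5/6, 7/2, 7/8, 7/8, 9/8, 9/10, 1/10, 11/10, 11/10, 11/2, 11/12, 11/12.
The maximum over both is 12; one such subsequence is 23, 6, 12, 3, 13, 9, 20, 14, 15, 13, 22, 18.

12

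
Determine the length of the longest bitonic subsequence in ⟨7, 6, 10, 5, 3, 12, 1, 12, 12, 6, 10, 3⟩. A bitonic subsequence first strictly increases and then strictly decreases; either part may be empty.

5

Let inc[i] be the LIS ending at i and dec[i] the longest strictly decreasing subsequence starting at i. inc = [1, 1, 2, 1, 1, 3, 1, 3, 3, 2, 3, 2], dec = [5, 4, 4, 3, 2, 3, 1, 3, 3, 2, 2, 1].
max_i inc[i]+dec[i]−1 = 5, with one witness 7, 6, 5, 3, 1.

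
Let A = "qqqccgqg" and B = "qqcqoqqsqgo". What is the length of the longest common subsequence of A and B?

A longest common subsequence is qqqqg (length 5); the LCS DP confirms no longer common subsequence exists.

5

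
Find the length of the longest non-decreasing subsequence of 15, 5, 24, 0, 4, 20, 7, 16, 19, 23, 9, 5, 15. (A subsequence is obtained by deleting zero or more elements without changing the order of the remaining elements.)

6

Let dp[i] be the longest non-decreasing subsequence ending at position i. Then dp = [1, 1, 2, 1, 2, 3, 3, 4, 5, 6, 4, 3, 5].
The maximum is 6; one witness is 0, 4, 7, 16, 19, 23 at positions 4,5,7,8,9,10.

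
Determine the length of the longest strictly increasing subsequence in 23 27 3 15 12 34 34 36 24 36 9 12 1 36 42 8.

5

One longest increasing subsequence is 23, 27, 34, 36, 42 (positions 1,2,6,8,15), of length 5; no longer one exists.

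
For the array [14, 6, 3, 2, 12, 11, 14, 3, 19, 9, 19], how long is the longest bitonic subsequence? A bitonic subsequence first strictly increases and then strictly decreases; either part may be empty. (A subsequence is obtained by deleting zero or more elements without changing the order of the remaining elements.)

5

One longest bitonic subsequence is 6, 12, 14, 19, 9 (positions 2,5,7,9,10): it rises to 19 then falls. Length 5 is optimal.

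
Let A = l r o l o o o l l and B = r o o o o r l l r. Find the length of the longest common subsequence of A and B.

7

Backtracking the LCS table gives one alignment: r (A2,B1) → o (A3,B2) → o (A5,B3) → o (A6,B4) → o (A7,B5) → l (A8,B7) → l (A9,B8).
So the longest common subsequence has length 7.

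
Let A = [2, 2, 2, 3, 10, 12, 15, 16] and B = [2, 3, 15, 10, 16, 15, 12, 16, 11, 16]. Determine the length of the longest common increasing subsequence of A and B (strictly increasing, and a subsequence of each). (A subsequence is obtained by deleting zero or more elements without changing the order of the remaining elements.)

A longest common strictly increasing subsequence is 2, 3, 10, 15, 16 (length 5); it appears in order in both A and B, and no longer such subsequence exists.

5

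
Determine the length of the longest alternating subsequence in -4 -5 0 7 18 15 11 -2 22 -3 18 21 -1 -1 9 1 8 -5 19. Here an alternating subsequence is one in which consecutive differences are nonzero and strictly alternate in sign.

Track the best alternating length ending on an up-step vs a down-step at each position: up/down = 1/1, 1/2, 3/1, 3/1, 3/1, 3/4, 3/4, 3/4, 5/1, 3/6, 7/6, 7/6, 7/8, 7/8, 9/8, 9/10, 11/10, 1/12, 13/8.
The maximum over both is 13; one such subsequence is -4, -5, 18, 15, 22, -3, 18, -1, 9, 1, 8, -5, 19.

13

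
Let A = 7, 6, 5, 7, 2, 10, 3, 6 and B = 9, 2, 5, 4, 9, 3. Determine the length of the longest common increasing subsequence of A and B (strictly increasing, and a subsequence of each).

A longest common strictly increasing subsequence is 2, 3 (length 2); it appears in order in both A and B, and no longer such subsequence exists.

2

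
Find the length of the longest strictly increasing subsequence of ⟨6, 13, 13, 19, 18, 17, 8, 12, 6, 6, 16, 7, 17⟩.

Let dp[i] be the longest increasing subsequence ending at position i. Then dp = [1, 2, 2, 3, 3, 3, 2, 3, 1, 1, 4, 2, 5].
The maximum is 5; one witness is 6, 8, 12, 16, 17 at positions 1,7,8,11,13.

5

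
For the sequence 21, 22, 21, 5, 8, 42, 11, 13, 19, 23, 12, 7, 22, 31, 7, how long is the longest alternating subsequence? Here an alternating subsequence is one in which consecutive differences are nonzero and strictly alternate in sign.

Track the best alternating length ending on an up-step vs a down-step at each position: up/down = 1/1, 2/1, 1/3, 1/3, 4/3, 4/1, 4/5, 6/5, 6/5, 6/5, 6/7, 4/7, 8/7, 8/5, 4/9.
The maximum over both is 9; one such subsequence is 21, 22, 21, 42, 11, 13, 12, 22, 7.

9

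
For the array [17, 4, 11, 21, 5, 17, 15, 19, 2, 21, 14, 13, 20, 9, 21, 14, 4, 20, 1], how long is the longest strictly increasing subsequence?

Scanning left to right, the best length ending at each element is: 17→1, 4→1, 11→2, 21→3, 5→2, 17→3, 15→3, 19→4, 2→1, 21→5, 14→3, 13→3, 20→5, 9→3, 21→6, 14→4, 4→2, 20→5, 1→1.
So the longest increasing subsequence has length 6, e.g. 4, 11, 17, 19, 20, 21.

6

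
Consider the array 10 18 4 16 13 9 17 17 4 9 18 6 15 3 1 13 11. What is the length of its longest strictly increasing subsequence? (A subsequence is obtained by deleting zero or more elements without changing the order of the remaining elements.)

4

Let dp[i] be the longest increasing subsequence ending at position i. Then dp = [1, 2, 1, 2, 2, 2, 3, 3, 1, 2, 4, 2, 3, 1, 1, 3, 3].
The maximum is 4; one witness is 10, 16, 17, 18 at positions 1,4,7,11.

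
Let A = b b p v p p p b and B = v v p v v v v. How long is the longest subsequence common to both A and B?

2

Backtracking the LCS table gives one alignment: p (A3,B3) → v (A4,B7).
So the longest common subsequence has length 2.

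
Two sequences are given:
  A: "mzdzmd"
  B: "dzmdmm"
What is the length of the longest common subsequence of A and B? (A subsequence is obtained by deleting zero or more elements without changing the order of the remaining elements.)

A longest common subsequence is dzmd (length 4); the LCS DP confirms no longer common subsequence exists.

4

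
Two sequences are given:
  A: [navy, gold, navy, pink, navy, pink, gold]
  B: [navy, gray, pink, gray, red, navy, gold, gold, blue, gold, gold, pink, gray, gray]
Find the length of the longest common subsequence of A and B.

A longest common subsequence is navy, pink, navy, pink (length 4); the LCS DP confirms no longer common subsequence exists.

4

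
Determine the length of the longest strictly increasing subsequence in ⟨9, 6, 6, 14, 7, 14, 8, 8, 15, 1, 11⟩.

Let dp[i] be the longest increasing subsequence ending at position i. Then dp = [1, 1, 1, 2, 2, 3, 3, 3, 4, 1, 4].
The maximum is 4; one witness is 6, 7, 14, 15 at positions 2,5,6,9.

4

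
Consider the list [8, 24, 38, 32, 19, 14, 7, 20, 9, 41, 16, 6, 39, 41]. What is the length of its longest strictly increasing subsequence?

Scanning left to right, the best length ending at each element is: 8→1, 24→2, 38→3, 32→3, 19→2, 14→2, 7→1, 20→3, 9→2, 41→4, 16→3, 6→1, 39→4, 41→5.
So the longest increasing subsequence has length 5, e.g. 8, 24, 38, 39, 41.

5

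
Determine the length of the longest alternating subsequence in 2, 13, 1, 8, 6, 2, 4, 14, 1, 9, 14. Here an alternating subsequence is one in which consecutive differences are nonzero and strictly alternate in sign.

8

Track the best alternating length ending on an up-step vs a down-step at each position: up/down = 1/1, 2/1, 1/3, 4/3, 4/5, 4/5, 6/5, 6/1, 1/7, 8/7, 8/1.
The maximum over both is 8; one such subsequence is 2, 13, 1, 8, 2, 4, 1, 9.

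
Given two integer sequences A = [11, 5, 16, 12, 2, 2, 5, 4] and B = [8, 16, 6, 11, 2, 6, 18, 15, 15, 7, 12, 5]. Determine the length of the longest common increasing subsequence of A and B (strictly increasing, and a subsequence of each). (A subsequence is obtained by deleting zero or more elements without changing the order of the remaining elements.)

A longest common strictly increasing subsequence is 11, 12 (length 2); it appears in order in both A and B, and no longer such subsequence exists.

2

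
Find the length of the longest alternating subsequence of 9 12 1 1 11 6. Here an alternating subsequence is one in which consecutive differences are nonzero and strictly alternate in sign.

5

Track the best alternating length ending on an up-step vs a down-step at each position: up/down = 1/1, 2/1, 1/3, 1/3, 4/3, 4/5.
The maximum over both is 5; one such subsequence is 9, 12, 1, 11, 6.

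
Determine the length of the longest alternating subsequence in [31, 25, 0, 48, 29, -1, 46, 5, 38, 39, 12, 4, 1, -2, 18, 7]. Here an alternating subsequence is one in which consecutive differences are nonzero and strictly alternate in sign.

10

Track the best alternating length ending on an up-step vs a down-step at each position: up/down = 1/1, 1/2, 1/2, 3/1, 3/4, 1/4, 5/4, 5/6, 7/6, 7/6, 7/8, 5/8, 5/8, 1/8, 9/8, 9/10.
The maximum over both is 10; one such subsequence is 31, 25, 48, 29, 46, 5, 38, 12, 18, 7.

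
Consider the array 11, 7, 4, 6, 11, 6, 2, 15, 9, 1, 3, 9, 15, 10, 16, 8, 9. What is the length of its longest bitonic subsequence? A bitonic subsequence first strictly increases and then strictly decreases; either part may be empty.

Let inc[i] be the LIS ending at i and dec[i] the longest strictly decreasing subsequence starting at i. inc = [1, 1, 1, 2, 3, 2, 1, 4, 3, 1, 2, 3, 4, 4, 5, 3, 4], dec = [5, 4, 3, 3, 4, 3, 2, 3, 2, 1, 1, 2, 3, 2, 2, 1, 1].
max_i inc[i]+dec[i]−1 = 6, with one witness 4, 6, 11, 6, 2, 1.

6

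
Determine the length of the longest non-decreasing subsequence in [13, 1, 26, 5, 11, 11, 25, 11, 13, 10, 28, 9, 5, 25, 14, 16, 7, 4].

8

Scanning left to right, the best length ending at each element is: 13→1, 1→1, 26→2, 5→2, 11→3, 11→4, 25→5, 11→5, 13→6, 10→3, 28→7, 9→3, 5→3, 25→7, 14→7, 16→8, 7→4, 4→2.
So the longest non-decreasing subsequence has length 8, e.g. 1, 5, 11, 11, 11, 13, 14, 16.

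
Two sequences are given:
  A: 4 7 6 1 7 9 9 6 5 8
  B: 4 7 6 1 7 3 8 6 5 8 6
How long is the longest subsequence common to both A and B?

A longest common subsequence is 4, 7, 6, 1, 7, 6, 5, 8 (length 8); the LCS DP confirms no longer common subsequence exists.

8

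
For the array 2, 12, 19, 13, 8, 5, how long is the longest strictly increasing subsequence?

Let dp[i] be the longest increasing subsequence ending at position i. Then dp = [1, 2, 3, 3, 2, 2].
The maximum is 3; one witness is 2, 12, 19 at positions 1,2,3.

3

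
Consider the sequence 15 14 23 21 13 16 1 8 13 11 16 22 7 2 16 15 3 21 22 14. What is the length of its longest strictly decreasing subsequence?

Let dp[i] be the longest decreasing subsequence ending at position i. Then dp = [1, 2, 1, 2, 3, 3, 4, 4, 4, 5, 3, 2, 6, 7, 3, 4, 7, 3, 2, 5].
The maximum is 7; one witness is 23, 21, 16, 13, 11, 7, 2 at positions 3,4,6,9,10,13,14.

7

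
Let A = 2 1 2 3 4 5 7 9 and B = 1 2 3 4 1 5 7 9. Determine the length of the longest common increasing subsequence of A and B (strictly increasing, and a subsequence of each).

A longest common strictly increasing subsequence is 1, 2, 3, 4, 5, 7, 9 (length 7); it appears in order in both A and B, and no longer such subsequence exists.

7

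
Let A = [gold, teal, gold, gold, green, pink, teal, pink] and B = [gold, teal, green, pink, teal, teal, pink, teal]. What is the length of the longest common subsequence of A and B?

Backtracking the LCS table gives one alignment: gold (A1,B1) → teal (A2,B2) → green (A5,B3) → pink (A6,B4) → teal (A7,B6) → pink (A8,B7).
So the longest common subsequence has length 6.

6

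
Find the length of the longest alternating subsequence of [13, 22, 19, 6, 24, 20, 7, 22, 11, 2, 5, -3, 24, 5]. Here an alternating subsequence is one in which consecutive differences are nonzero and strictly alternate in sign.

A longest alternating subsequence is 13, 22, 19, 24, 20, 22, 2, 5, -3, 24, 5 (positions 1,2,3,5,6,8,10,11,12,13,14); its 10 consecutive differences strictly alternate in sign, and length 11 is optimal.

11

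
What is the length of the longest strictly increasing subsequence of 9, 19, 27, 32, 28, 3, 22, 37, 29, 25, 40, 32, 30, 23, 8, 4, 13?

6

Scanning left to right, the best length ending at each element is: 9→1, 19→2, 27→3, 32→4, 28→4, 3→1, 22→3, 37→5, 29→5, 25→4, 40→6, 32→6, 30→6, 23→4, 8→2, 4→2, 13→3.
So the longest increasing subsequence has length 6, e.g. 9, 19, 27, 32, 37, 40.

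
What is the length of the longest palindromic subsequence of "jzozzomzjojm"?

Using dp[i][j] = 2 + dp[i+1][j−1] if the ends match, else max(dp[i+1][j], dp[i][j−1]):
dp[1][12] = 8. A witness is jzozzozj at positions 1,2,3,4,5,6,8,11.

8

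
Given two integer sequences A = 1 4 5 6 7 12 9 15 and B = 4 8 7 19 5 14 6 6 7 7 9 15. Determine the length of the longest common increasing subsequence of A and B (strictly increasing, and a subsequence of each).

A longest common strictly increasing subsequence is 4, 5, 6, 7, 9, 15 (length 6); it appears in order in both A and B, and no longer such subsequence exists.

6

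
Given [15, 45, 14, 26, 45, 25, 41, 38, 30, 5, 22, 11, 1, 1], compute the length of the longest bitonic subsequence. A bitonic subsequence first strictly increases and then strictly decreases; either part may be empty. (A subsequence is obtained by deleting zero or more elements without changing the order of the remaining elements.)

One longest bitonic subsequence is 15, 26, 45, 41, 38, 30, 22, 11, 1 (positions 1,4,5,7,8,9,11,12,14): it rises to 45 then falls. Length 9 is optimal.

9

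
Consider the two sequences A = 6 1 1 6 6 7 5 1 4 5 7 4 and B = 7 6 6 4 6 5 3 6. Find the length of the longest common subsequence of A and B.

Backtracking the LCS table gives one alignment: 6 (A1,B2) → 6 (A4,B3) → 6 (A5,B5) → 5 (A7,B6).
So the longest common subsequence has length 4.

4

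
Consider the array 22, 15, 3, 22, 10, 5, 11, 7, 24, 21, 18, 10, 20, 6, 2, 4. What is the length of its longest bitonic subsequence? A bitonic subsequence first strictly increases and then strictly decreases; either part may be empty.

Let inc[i] be the LIS ending at i and dec[i] the longest strictly decreasing subsequence starting at i. inc = [1, 1, 1, 2, 2, 2, 3, 3, 4, 4, 4, 4, 5, 3, 1, 2], dec = [6, 5, 2, 6, 4, 2, 4, 3, 6, 5, 4, 3, 3, 2, 1, 1].
max_i inc[i]+dec[i]−1 = 9, with one witness 3, 10, 11, 24, 21, 18, 10, 6, 4.

9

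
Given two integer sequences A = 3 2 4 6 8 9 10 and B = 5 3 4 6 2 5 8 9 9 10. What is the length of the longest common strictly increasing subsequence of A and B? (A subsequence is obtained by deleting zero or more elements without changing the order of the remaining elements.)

For each value that appears in both, track the longest common increasing run ending there.
The best achievable length is 6; one witness is 3, 4, 6, 8, 9, 10 (A-positions 1,3,4,5,6,7, B-positions 2,3,4,7,8,10).

6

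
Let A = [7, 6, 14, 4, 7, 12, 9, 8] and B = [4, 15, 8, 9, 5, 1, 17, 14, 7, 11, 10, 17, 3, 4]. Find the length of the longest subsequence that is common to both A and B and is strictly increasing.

A longest common strictly increasing subsequence is 4, 8 (length 2); it appears in order in both A and B, and no longer such subsequence exists.

2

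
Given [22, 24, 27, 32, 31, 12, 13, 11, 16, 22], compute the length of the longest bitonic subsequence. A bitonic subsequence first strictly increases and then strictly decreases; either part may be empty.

One longest bitonic subsequence is 22, 24, 27, 32, 31, 13, 11 (positions 1,2,3,4,5,7,8): it rises to 32 then falls. Length 7 is optimal.

7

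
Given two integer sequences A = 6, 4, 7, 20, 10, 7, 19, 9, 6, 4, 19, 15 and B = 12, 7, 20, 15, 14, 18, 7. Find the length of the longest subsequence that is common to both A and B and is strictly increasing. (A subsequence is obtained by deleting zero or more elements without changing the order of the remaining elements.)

For each value that appears in both, track the longest common increasing run ending there.
The best achievable length is 2; one witness is 7, 20 (A-positions 3,4, B-positions 2,3).

2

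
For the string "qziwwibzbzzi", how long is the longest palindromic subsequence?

6

One longest palindromic subsequence is ziwwiz (positions 2,3,4,5,6,11); it reads the same forward and backward, and the interval DP gives dp[1][12] = 6.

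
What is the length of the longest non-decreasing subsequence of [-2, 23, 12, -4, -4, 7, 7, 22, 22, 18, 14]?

One longest non-decreasing subsequence is -4, -4, 7, 7, 22, 22 (positions 4,5,6,7,8,9), of length 6; no longer one exists.

6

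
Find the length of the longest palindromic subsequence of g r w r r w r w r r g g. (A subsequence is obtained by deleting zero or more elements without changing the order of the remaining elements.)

9

One longest palindromic subsequence is grrwrwrrg (positions 1,4,5,6,7,8,9,10,12); it reads the same forward and backward, and the interval DP gives dp[1][12] = 9.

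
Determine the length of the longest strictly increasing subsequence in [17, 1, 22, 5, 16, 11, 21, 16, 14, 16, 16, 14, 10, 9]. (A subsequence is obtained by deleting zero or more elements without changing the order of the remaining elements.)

Let dp[i] be the longest increasing subsequence ending at position i. Then dp = [1, 1, 2, 2, 3, 3, 4, 4, 4, 5, 5, 4, 3, 3].
The maximum is 5; one witness is 1, 5, 11, 14, 16 at positions 2,4,6,9,10.

5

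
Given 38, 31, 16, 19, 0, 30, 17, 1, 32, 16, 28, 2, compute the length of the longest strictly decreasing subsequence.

Let dp[i] be the longest decreasing subsequence ending at position i. Then dp = [1, 2, 3, 3, 4, 3, 4, 5, 2, 5, 4, 6].
The maximum is 6; one witness is 38, 31, 19, 17, 16, 2 at positions 1,2,4,7,10,12.

6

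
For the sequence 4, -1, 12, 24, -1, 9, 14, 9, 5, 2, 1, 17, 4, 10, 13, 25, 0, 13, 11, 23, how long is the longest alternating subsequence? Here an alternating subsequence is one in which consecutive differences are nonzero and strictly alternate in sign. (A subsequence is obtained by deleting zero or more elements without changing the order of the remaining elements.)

13

A longest alternating subsequence is 4, -1, 12, -1, 14, 9, 17, 4, 10, 0, 13, 11, 23 (positions 1,2,3,5,7,8,12,13,14,17,18,19,20); its 12 consecutive differences strictly alternate in sign, and length 13 is optimal.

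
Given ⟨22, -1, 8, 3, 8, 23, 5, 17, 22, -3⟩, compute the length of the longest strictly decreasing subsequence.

Scanning left to right, the best length ending at each element is: 22→1, -1→2, 8→2, 3→3, 8→2, 23→1, 5→3, 17→2, 22→2, -3→4.
So the longest decreasing subsequence has length 4, e.g. 22, 8, 3, -3.

4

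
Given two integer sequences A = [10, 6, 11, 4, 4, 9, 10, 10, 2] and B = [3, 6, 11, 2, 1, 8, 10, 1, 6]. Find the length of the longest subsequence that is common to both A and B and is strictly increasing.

2

For each value that appears in both, track the longest common increasing run ending there.
The best achievable length is 2; one witness is 6, 11 (A-positions 2,3, B-positions 2,3).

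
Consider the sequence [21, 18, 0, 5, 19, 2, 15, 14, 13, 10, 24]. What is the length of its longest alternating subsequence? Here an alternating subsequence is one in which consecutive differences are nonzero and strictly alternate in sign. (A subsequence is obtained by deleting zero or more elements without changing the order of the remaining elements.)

Track the best alternating length ending on an up-step vs a down-step at each position: up/down = 1/1, 1/2, 1/2, 3/2, 3/2, 3/4, 5/4, 5/6, 5/6, 5/6, 7/1.
The maximum over both is 7; one such subsequence is 21, 0, 5, 2, 15, 14, 24.

7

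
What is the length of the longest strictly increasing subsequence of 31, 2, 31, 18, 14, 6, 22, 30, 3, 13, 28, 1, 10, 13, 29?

5

One longest increasing subsequence is 2, 18, 22, 28, 29 (positions 2,4,7,11,15), of length 5; no longer one exists.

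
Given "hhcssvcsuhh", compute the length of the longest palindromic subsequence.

8

One longest palindromic subsequence is hhcsschh (positions 1,2,3,4,5,7,10,11); it reads the same forward and backward, and the interval DP gives dp[1][11] = 8.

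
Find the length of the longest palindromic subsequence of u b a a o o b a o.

4

Using dp[i][j] = 2 + dp[i+1][j−1] if the ends match, else max(dp[i+1][j], dp[i][j−1]):
dp[1][9] = 4. A witness is aooa at positions 4,5,6,8.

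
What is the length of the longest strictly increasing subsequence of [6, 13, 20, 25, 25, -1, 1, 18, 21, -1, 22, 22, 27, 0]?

Let dp[i] be the longest increasing subsequence ending at position i. Then dp = [1, 2, 3, 4, 4, 1, 2, 3, 4, 1, 5, 5, 6, 2].
The maximum is 6; one witness is 6, 13, 20, 21, 22, 27 at positions 1,2,3,9,11,13.

6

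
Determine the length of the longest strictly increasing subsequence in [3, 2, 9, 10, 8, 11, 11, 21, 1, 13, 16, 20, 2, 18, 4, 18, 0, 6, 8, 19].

8

Scanning left to right, the best length ending at each element is: 3→1, 2→1, 9→2, 10→3, 8→2, 11→4, 11→4, 21→5, 1→1, 13→5, 16→6, 20→7, 2→2, 18→7, 4→3, 18→7, 0→1, 6→4, 8→5, 19→8.
So the longest increasing subsequence has length 8, e.g. 3, 9, 10, 11, 13, 16, 18, 19.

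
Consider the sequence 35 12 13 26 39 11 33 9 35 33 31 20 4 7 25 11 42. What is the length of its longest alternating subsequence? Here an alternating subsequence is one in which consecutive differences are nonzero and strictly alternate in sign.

11

A longest alternating subsequence is 35, 12, 13, 11, 33, 9, 35, 20, 25, 11, 42 (positions 1,2,3,6,7,8,9,12,15,16,17); its 10 consecutive differences strictly alternate in sign, and length 11 is optimal.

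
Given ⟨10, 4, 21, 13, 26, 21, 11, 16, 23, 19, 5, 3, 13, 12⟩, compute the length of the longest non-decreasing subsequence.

4

One longest non-decreasing subsequence is 10, 21, 21, 23 (positions 1,3,6,9), of length 4; no longer one exists.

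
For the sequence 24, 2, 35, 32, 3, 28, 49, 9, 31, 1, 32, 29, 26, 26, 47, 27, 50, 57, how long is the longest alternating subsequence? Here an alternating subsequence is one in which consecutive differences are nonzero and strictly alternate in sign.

13

A longest alternating subsequence is 24, 2, 35, 3, 28, 9, 31, 1, 32, 29, 47, 27, 50 (positions 1,2,3,5,6,8,9,10,11,12,15,16,17); its 12 consecutive differences strictly alternate in sign, and length 13 is optimal.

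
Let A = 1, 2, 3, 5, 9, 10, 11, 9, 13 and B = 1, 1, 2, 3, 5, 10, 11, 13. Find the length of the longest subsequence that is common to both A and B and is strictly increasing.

A longest common strictly increasing subsequence is 1, 2, 3, 5, 10, 11, 13 (length 7); it appears in order in both A and B, and no longer such subsequence exists.

7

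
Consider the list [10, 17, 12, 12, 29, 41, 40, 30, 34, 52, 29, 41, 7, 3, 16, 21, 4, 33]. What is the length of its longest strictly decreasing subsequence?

6

One longest decreasing subsequence is 41, 40, 30, 29, 7, 3 (positions 6,7,8,11,13,14), of length 6; no longer one exists.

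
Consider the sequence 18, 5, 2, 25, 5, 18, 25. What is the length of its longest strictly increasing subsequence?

Let dp[i] be the longest increasing subsequence ending at position i. Then dp = [1, 1, 1, 2, 2, 3, 4].
The maximum is 4; one witness is 2, 5, 18, 25 at positions 3,5,6,7.

4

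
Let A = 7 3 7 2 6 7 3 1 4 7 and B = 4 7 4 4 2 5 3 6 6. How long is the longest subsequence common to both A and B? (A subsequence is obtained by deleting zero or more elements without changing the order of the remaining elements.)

Backtracking the LCS table gives one alignment: 7 (A1,B2) → 3 (A2,B7) → 6 (A5,B9).
So the longest common subsequence has length 3.

3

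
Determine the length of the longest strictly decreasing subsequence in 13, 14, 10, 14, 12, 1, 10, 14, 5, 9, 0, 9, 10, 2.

5

One longest decreasing subsequence is 13, 12, 10, 5, 0 (positions 1,5,7,9,11), of length 5; no longer one exists.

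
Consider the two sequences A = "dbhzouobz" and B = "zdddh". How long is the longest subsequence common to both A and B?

A longest common subsequence is dh (length 2); the LCS DP confirms no longer common subsequence exists.

2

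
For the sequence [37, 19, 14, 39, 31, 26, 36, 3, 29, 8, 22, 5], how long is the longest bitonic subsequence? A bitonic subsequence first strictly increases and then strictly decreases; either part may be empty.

6

Let inc[i] be the LIS ending at i and dec[i] the longest strictly decreasing subsequence starting at i. inc = [1, 1, 1, 2, 2, 2, 3, 1, 3, 2, 3, 2], dec = [5, 4, 3, 5, 4, 3, 4, 1, 3, 2, 2, 1].
max_i inc[i]+dec[i]−1 = 6, with one witness 37, 39, 36, 29, 22, 5.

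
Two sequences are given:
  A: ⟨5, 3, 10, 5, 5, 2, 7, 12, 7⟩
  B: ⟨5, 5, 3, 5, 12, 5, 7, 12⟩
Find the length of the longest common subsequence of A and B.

A longest common subsequence is 5, 3, 5, 5, 7, 12 (length 6); the LCS DP confirms no longer common subsequence exists.

6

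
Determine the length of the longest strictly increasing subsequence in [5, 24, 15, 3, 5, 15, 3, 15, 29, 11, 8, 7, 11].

4

Let dp[i] be the longest increasing subsequence ending at position i. Then dp = [1, 2, 2, 1, 2, 3, 1, 3, 4, 3, 3, 3, 4].
The maximum is 4; one witness is 3, 5, 15, 29 at positions 4,5,6,9.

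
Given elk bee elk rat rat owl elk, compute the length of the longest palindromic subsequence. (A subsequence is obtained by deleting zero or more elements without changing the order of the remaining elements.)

4

One longest palindromic subsequence is elk rat rat elk (positions 1,4,5,7); it reads the same forward and backward, and the interval DP gives dp[1][7] = 4.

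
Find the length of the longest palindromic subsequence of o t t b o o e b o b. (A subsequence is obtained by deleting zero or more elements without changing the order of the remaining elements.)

Using dp[i][j] = 2 + dp[i+1][j−1] if the ends match, else max(dp[i+1][j], dp[i][j−1]):
dp[1][10] = 6. A witness is oboobo at positions 1,4,5,6,8,9.

6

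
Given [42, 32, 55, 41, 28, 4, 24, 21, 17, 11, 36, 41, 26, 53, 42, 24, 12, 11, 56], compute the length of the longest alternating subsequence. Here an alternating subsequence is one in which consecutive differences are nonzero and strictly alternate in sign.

A longest alternating subsequence is 42, 32, 55, 4, 24, 21, 36, 26, 53, 42, 56 (positions 1,2,3,6,7,8,11,13,14,15,19); its 10 consecutive differences strictly alternate in sign, and length 11 is optimal.

11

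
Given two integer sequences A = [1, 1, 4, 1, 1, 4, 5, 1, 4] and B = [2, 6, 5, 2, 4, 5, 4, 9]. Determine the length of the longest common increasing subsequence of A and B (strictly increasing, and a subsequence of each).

2

A longest common strictly increasing subsequence is 4, 5 (length 2); it appears in order in both A and B, and no longer such subsequence exists.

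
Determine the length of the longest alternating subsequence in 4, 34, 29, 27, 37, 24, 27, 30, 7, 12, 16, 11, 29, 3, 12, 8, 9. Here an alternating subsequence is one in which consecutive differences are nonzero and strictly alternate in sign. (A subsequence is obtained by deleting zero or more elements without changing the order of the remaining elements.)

A longest alternating subsequence is 4, 34, 29, 37, 24, 27, 7, 12, 11, 29, 3, 12, 8, 9 (positions 1,2,3,5,6,7,9,10,12,13,14,15,16,17); its 13 consecutive differences strictly alternate in sign, and length 14 is optimal.

14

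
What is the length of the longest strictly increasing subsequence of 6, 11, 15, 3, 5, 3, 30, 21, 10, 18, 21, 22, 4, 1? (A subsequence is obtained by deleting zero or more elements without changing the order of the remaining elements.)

Let dp[i] be the longest increasing subsequence ending at position i. Then dp = [1, 2, 3, 1, 2, 1, 4, 4, 3, 4, 5, 6, 2, 1].
The maximum is 6; one witness is 6, 11, 15, 18, 21, 22 at positions 1,2,3,10,11,12.

6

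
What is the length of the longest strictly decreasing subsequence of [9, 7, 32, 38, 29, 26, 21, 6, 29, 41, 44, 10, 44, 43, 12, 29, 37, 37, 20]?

5

Scanning left to right, the best length ending at each element is: 9→1, 7→2, 32→1, 38→1, 29→2, 26→3, 21→4, 6→5, 29→2, 41→1, 44→1, 10→5, 44→1, 43→2, 12→5, 29→3, 37→3, 37→3, 20→5.
So the longest decreasing subsequence has length 5, e.g. 32, 29, 26, 21, 6.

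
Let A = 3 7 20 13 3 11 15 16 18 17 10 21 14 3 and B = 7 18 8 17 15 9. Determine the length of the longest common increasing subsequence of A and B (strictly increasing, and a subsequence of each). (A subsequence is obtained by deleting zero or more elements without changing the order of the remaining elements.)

2

For each value that appears in both, track the longest common increasing run ending there.
The best achievable length is 2; one witness is 7, 18 (A-positions 2,9, B-positions 1,2).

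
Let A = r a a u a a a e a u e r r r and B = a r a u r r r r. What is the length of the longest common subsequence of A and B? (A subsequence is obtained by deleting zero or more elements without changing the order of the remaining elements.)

6

Backtracking the LCS table gives one alignment: r (A1,B2) → a (A3,B3) → u (A4,B4) → r (A12,B6) → r (A13,B7) → r (A14,B8).
So the longest common subsequence has length 6.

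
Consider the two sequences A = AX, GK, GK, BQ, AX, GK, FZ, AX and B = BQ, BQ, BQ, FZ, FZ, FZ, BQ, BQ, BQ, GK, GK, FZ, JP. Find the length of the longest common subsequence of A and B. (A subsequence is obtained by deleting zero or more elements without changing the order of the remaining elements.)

Backtracking the LCS table gives one alignment: GK (A3,B10) → GK (A6,B11) → FZ (A7,B12).
So the longest common subsequence has length 3.

3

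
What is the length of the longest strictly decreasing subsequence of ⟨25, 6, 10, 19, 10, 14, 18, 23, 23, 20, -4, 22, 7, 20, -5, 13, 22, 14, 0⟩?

Scanning left to right, the best length ending at each element is: 25→1, 6→2, 10→2, 19→2, 10→3, 14→3, 18→3, 23→2, 23→2, 20→3, -4→4, 22→3, 7→4, 20→4, -5→5, 13→5, 22→3, 14→5, 0→6.
So the longest decreasing subsequence has length 6, e.g. 25, 23, 22, 20, 13, 0.

6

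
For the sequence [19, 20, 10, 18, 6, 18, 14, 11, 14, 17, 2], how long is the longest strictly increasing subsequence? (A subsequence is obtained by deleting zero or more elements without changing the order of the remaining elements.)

4

One longest increasing subsequence is 10, 11, 14, 17 (positions 3,8,9,10), of length 4; no longer one exists.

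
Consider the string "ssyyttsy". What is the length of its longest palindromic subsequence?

4

One longest palindromic subsequence is ytty (positions 3,5,6,8); it reads the same forward and backward, and the interval DP gives dp[1][8] = 4.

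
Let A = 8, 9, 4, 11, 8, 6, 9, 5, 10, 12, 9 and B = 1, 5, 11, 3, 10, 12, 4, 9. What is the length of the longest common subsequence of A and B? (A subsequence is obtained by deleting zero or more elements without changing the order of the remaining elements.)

4

Backtracking the LCS table gives one alignment: 11 (A4,B3) → 10 (A9,B5) → 12 (A10,B6) → 9 (A11,B8).
So the longest common subsequence has length 4.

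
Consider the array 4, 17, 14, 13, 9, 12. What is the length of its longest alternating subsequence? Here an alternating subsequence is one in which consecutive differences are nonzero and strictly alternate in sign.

4

Track the best alternating length ending on an up-step vs a down-step at each position: up/down = 1/1, 2/1, 2/3, 2/3, 2/3, 4/3.
The maximum over both is 4; one such subsequence is 4, 17, 9, 12.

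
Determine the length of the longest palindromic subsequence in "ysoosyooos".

Using dp[i][j] = 2 + dp[i+1][j−1] if the ends match, else max(dp[i+1][j], dp[i][j−1]):
dp[1][10] = 7. A witness is sooooos at positions 2,3,4,7,8,9,10.

7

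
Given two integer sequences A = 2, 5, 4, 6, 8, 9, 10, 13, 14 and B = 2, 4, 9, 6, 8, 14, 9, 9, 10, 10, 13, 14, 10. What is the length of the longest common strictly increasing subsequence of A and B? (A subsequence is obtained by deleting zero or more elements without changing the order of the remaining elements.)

8

For each value that appears in both, track the longest common increasing run ending there.
The best achievable length is 8; one witness is 2, 4, 6, 8, 9, 10, 13, 14 (A-positions 1,3,4,5,6,7,8,9, B-positions 1,2,4,5,7,9,11,12).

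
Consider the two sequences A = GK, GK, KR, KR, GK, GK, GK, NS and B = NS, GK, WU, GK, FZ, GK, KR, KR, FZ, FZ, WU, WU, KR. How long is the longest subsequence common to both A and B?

Backtracking the LCS table gives one alignment: GK (A1,B4) → GK (A2,B6) → KR (A3,B8) → KR (A4,B13).
So the longest common subsequence has length 4.

4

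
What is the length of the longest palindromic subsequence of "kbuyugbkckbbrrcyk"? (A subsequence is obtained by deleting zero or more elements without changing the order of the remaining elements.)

9

One longest palindromic subsequence is kybkckbyk (positions 1,4,7,8,9,10,12,16,17); it reads the same forward and backward, and the interval DP gives dp[1][17] = 9.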